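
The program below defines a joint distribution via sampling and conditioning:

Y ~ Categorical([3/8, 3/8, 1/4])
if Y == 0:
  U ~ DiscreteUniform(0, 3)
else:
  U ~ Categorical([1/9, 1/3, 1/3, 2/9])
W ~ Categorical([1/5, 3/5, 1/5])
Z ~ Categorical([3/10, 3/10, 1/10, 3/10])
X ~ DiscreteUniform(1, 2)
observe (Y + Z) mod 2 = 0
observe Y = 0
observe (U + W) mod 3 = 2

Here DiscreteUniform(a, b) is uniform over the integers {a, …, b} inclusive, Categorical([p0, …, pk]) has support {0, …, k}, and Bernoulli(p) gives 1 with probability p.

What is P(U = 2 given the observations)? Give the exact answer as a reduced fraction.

P(U = 2 | obs) = 1/6

Enumerate traces; 16 have nonzero weight after conditioning:
  (Y=0, U=0, W=2, Z=0, X=1) weight 9/3200
  (Y=0, U=0, W=2, Z=0, X=2) weight 9/3200
  (Y=0, U=0, W=2, Z=2, X=1) weight 3/3200
  (Y=0, U=0, W=2, Z=2, X=2) weight 3/3200
  (Y=0, U=1, W=1, Z=0, X=1) weight 27/3200
  (Y=0, U=1, W=1, Z=0, X=2) weight 27/3200
  (Y=0, U=1, W=1, Z=2, X=1) weight 9/3200
  (Y=0, U=1, W=1, Z=2, X=2) weight 9/3200
  (Y=0, U=2, W=0, Z=0, X=1) weight 9/3200
  (Y=0, U=3, W=2, Z=0, X=1) weight 9/3200
  … 6 more
Group by U:
  weight(U=0) = 3/400
  weight(U=1) = 9/400
  weight(U=2) = 3/400
  weight(U=3) = 3/400
Total weight = 3/400 + 9/400 + 3/400 + 3/400 = 9/200
P(U=0 | obs) = 3/400 / 9/200 = 1/6
P(U=1 | obs) = 9/400 / 9/200 = 1/2
P(U=2 | obs) = 3/400 / 9/200 = 1/6
P(U=3 | obs) = 3/400 / 9/200 = 1/6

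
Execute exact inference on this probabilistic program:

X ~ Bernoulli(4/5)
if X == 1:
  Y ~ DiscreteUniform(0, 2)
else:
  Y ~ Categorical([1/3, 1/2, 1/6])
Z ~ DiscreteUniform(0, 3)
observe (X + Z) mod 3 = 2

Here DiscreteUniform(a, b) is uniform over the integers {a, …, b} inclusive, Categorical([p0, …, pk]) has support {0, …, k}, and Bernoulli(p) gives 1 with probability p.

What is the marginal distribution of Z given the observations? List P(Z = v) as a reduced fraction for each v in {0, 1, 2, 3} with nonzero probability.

Enumerate traces; 6 have nonzero weight after conditioning:
  (X=0, Y=0, Z=2) weight 1/60
  (X=0, Y=1, Z=2) weight 1/40
  (X=0, Y=2, Z=2) weight 1/120
  (X=1, Y=0, Z=1) weight 1/15
  (X=1, Y=1, Z=1) weight 1/15
  (X=1, Y=2, Z=1) weight 1/15
Group by Z:
  weight(Z=1) = 1/5
  weight(Z=2) = 1/20
Total weight = 1/5 + 1/20 = 1/4
P(Z=1 | obs) = 1/5 / 1/4 = 4/5
P(Z=2 | obs) = 1/20 / 1/4 = 1/5

P(Z=1) = 4/5, P(Z=2) = 1/5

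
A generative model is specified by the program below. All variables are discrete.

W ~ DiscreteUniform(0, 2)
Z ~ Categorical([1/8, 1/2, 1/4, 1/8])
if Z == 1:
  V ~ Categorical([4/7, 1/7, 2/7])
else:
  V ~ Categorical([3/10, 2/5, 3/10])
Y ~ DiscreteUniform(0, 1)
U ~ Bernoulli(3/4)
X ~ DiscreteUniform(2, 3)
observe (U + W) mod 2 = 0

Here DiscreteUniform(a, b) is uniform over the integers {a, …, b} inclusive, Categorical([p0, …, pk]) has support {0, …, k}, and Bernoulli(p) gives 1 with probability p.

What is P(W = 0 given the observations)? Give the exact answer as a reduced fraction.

P(W = 0 | obs) = 1/5

Enumerate traces; 144 have nonzero weight after conditioning:
  (W=0, Z=0, V=0, Y=0, U=0, X=2) weight 1/1280
  (W=0, Z=0, V=0, Y=0, U=0, X=3) weight 1/1280
  (W=0, Z=0, V=0, Y=1, U=0, X=2) weight 1/1280
  (W=0, Z=0, V=0, Y=1, U=0, X=3) weight 1/1280
  (W=0, Z=0, V=1, Y=0, U=0, X=2) weight 1/960
  (W=0, Z=0, V=1, Y=0, U=0, X=3) weight 1/960
  (W=0, Z=0, V=1, Y=1, U=0, X=2) weight 1/960
  (W=0, Z=0, V=1, Y=1, U=0, X=3) weight 1/960
  (W=1, Z=0, V=0, Y=0, U=1, X=2) weight 3/1280
  (W=2, Z=0, V=0, Y=0, U=0, X=2) weight 1/1280
  … 134 more
Group by W:
  weight(W=0) = 1/12
  weight(W=1) = 1/4
  weight(W=2) = 1/12
Total weight = 1/12 + 1/4 + 1/12 = 5/12
P(W=0 | obs) = 1/12 / 5/12 = 1/5
P(W=1 | obs) = 1/4 / 5/12 = 3/5
P(W=2 | obs) = 1/12 / 5/12 = 1/5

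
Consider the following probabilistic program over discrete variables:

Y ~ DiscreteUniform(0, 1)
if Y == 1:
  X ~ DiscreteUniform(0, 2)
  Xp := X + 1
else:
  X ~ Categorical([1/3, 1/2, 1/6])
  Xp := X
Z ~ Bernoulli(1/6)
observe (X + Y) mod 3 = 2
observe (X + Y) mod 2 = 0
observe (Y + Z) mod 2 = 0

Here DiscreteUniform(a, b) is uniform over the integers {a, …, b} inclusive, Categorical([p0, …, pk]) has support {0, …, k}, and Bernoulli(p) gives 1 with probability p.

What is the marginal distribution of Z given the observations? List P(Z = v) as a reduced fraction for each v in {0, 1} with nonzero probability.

P(Z=0) = 5/7, P(Z=1) = 2/7

Enumerate traces; 2 have nonzero weight after conditioning:
  (Y=0, X=2, Z=0) weight 5/72
  (Y=1, X=1, Z=1) weight 1/36
Group by Z:
  weight(Z=0) = 5/72
  weight(Z=1) = 1/36
Total weight = 5/72 + 1/36 = 7/72
P(Z=0 | obs) = 5/72 / 7/72 = 5/7
P(Z=1 | obs) = 1/36 / 7/72 = 2/7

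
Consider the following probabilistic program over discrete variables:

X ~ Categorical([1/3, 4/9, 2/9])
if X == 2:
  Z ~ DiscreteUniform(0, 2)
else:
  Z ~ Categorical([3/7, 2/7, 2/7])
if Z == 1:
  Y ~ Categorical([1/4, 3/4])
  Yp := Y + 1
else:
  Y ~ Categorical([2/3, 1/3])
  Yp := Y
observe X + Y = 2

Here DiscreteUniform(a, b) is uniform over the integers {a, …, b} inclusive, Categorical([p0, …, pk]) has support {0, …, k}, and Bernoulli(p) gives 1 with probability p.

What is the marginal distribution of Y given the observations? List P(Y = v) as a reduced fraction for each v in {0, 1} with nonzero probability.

Enumerate traces; 6 have nonzero weight after conditioning:
  (X=1, Z=0, Y=1) weight 4/63
  (X=1, Z=1, Y=1) weight 2/21
  (X=1, Z=2, Y=1) weight 8/189
  (X=2, Z=0, Y=0) weight 4/81
  (X=2, Z=1, Y=0) weight 1/54
  (X=2, Z=2, Y=0) weight 4/81
Group by Y:
  weight(Y=0) = 19/162
  weight(Y=1) = 38/189
Total weight = 19/162 + 38/189 = 361/1134
P(Y=0 | obs) = 19/162 / 361/1134 = 7/19
P(Y=1 | obs) = 38/189 / 361/1134 = 12/19

P(Y=0) = 7/19, P(Y=1) = 12/19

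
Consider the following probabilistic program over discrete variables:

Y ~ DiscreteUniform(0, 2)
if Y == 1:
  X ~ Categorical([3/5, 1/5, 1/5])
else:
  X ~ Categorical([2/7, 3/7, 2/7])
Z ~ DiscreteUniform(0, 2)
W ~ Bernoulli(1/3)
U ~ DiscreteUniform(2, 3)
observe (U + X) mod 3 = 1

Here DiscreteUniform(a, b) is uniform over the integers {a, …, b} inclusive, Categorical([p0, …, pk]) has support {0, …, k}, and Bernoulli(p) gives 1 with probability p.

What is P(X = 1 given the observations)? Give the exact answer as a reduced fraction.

Enumerate traces; 36 have nonzero weight after conditioning:
  (Y=0, X=1, Z=0, W=0, U=3) weight 1/63
  (Y=0, X=1, Z=0, W=1, U=3) weight 1/126
  (Y=0, X=1, Z=1, W=0, U=3) weight 1/63
  (Y=0, X=1, Z=1, W=1, U=3) weight 1/126
  (Y=0, X=1, Z=2, W=0, U=3) weight 1/63
  (Y=0, X=1, Z=2, W=1, U=3) weight 1/126
  (Y=0, X=2, Z=0, W=0, U=2) weight 2/189
  (Y=0, X=2, Z=0, W=1, U=2) weight 1/189
  … 28 more
Group by X:
  weight(X=1) = 37/210
  weight(X=2) = 9/70
Total weight = 37/210 + 9/70 = 32/105
P(X=1 | obs) = 37/210 / 32/105 = 37/64
P(X=2 | obs) = 9/70 / 32/105 = 27/64

P(X = 1 | obs) = 37/64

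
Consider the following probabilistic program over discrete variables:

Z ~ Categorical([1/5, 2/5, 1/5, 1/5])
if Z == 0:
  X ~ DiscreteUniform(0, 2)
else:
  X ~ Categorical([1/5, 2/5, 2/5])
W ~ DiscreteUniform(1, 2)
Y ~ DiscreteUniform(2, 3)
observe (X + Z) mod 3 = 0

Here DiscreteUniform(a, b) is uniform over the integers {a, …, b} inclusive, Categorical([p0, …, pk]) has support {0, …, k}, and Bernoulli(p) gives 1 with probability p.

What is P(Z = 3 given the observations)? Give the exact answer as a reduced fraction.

Enumerate traces; 16 have nonzero weight after conditioning:
  (Z=0, X=0, W=1, Y=2) weight 1/60
  (Z=0, X=0, W=1, Y=3) weight 1/60
  (Z=0, X=0, W=2, Y=2) weight 1/60
  (Z=0, X=0, W=2, Y=3) weight 1/60
  (Z=1, X=2, W=1, Y=2) weight 1/25
  (Z=1, X=2, W=1, Y=3) weight 1/25
  (Z=1, X=2, W=2, Y=2) weight 1/25
  (Z=1, X=2, W=2, Y=3) weight 1/25
  (Z=2, X=1, W=1, Y=2) weight 1/50
  (Z=3, X=0, W=1, Y=2) weight 1/100
  … 6 more
Group by Z:
  weight(Z=0) = 1/15
  weight(Z=1) = 4/25
  weight(Z=2) = 2/25
  weight(Z=3) = 1/25
Total weight = 1/15 + 4/25 + 2/25 + 1/25 = 26/75
P(Z=0 | obs) = 1/15 / 26/75 = 5/26
P(Z=1 | obs) = 4/25 / 26/75 = 6/13
P(Z=2 | obs) = 2/25 / 26/75 = 3/13
P(Z=3 | obs) = 1/25 / 26/75 = 3/26

P(Z = 3 | obs) = 3/26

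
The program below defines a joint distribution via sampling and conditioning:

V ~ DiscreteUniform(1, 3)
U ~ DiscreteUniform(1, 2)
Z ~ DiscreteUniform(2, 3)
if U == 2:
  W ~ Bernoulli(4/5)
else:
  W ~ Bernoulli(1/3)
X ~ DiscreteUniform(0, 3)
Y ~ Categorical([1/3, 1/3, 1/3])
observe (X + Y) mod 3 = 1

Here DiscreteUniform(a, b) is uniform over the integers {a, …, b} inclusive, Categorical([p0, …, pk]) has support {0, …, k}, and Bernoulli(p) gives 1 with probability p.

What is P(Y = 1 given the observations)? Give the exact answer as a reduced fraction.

Enumerate traces; 96 have nonzero weight after conditioning:
  (V=1, U=1, Z=2, W=0, X=0, Y=1) weight 1/216
  (V=1, U=1, Z=2, W=0, X=1, Y=0) weight 1/216
  (V=1, U=1, Z=2, W=0, X=2, Y=2) weight 1/216
  (V=1, U=1, Z=2, W=0, X=3, Y=1) weight 1/216
  (V=1, U=1, Z=2, W=1, X=0, Y=1) weight 1/432
  (V=1, U=1, Z=2, W=1, X=1, Y=0) weight 1/432
  (V=1, U=1, Z=2, W=1, X=2, Y=2) weight 1/432
  (V=1, U=1, Z=2, W=1, X=3, Y=1) weight 1/432
  … 88 more
Group by Y:
  weight(Y=0) = 1/12
  weight(Y=1) = 1/6
  weight(Y=2) = 1/12
Total weight = 1/12 + 1/6 + 1/12 = 1/3
P(Y=0 | obs) = 1/12 / 1/3 = 1/4
P(Y=1 | obs) = 1/6 / 1/3 = 1/2
P(Y=2 | obs) = 1/12 / 1/3 = 1/4

P(Y = 1 | obs) = 1/2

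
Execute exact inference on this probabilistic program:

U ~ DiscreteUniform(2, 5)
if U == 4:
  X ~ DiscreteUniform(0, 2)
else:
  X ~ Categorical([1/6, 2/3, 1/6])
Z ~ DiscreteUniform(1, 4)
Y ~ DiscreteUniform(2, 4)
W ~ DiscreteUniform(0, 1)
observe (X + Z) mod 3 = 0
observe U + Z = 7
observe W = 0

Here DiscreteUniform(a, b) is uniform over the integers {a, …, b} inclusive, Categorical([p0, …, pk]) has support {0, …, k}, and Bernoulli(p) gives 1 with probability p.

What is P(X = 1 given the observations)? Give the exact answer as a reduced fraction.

P(X = 1 | obs) = 4/7

Enumerate traces; 9 have nonzero weight after conditioning:
  (U=3, X=2, Z=4, Y=2, W=0) weight 1/576
  (U=3, X=2, Z=4, Y=3, W=0) weight 1/576
  (U=3, X=2, Z=4, Y=4, W=0) weight 1/576
  (U=4, X=0, Z=3, Y=2, W=0) weight 1/288
  (U=4, X=0, Z=3, Y=3, W=0) weight 1/288
  (U=4, X=0, Z=3, Y=4, W=0) weight 1/288
  (U=5, X=1, Z=2, Y=2, W=0) weight 1/144
  (U=5, X=1, Z=2, Y=3, W=0) weight 1/144
  … 1 more
Group by X:
  weight(X=0) = 1/96
  weight(X=1) = 1/48
  weight(X=2) = 1/192
Total weight = 1/96 + 1/48 + 1/192 = 7/192
P(X=0 | obs) = 1/96 / 7/192 = 2/7
P(X=1 | obs) = 1/48 / 7/192 = 4/7
P(X=2 | obs) = 1/192 / 7/192 = 1/7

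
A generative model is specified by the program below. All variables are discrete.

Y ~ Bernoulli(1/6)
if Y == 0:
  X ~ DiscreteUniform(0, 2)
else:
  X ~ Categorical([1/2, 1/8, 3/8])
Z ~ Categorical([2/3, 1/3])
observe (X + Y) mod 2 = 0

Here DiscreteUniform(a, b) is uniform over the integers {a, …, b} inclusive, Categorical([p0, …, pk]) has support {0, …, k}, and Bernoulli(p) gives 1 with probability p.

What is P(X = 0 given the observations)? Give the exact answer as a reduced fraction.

P(X = 0 | obs) = 40/83

Enumerate traces; 6 have nonzero weight after conditioning:
  (Y=0, X=0, Z=0) weight 5/27
  (Y=0, X=0, Z=1) weight 5/54
  (Y=0, X=2, Z=0) weight 5/27
  (Y=0, X=2, Z=1) weight 5/54
  (Y=1, X=1, Z=0) weight 1/72
  (Y=1, X=1, Z=1) weight 1/144
Group by X:
  weight(X=0) = 5/18
  weight(X=1) = 1/48
  weight(X=2) = 5/18
Total weight = 5/18 + 1/48 + 5/18 = 83/144
P(X=0 | obs) = 5/18 / 83/144 = 40/83
P(X=1 | obs) = 1/48 / 83/144 = 3/83
P(X=2 | obs) = 5/18 / 83/144 = 40/83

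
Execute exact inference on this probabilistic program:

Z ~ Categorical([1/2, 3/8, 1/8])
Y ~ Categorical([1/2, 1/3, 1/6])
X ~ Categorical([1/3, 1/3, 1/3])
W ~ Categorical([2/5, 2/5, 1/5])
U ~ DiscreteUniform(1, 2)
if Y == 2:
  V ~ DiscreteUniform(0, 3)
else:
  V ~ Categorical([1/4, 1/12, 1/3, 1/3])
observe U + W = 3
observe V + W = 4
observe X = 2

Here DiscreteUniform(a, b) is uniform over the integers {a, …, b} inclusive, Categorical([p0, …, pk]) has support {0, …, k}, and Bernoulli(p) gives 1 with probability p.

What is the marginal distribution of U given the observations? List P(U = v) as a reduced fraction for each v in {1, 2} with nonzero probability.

P(U=1) = 1/3, P(U=2) = 2/3

Enumerate traces; 18 have nonzero weight after conditioning:
  (Z=0, Y=0, X=2, W=1, U=2, V=3) weight 1/180
  (Z=0, Y=0, X=2, W=2, U=1, V=2) weight 1/360
  (Z=0, Y=1, X=2, W=1, U=2, V=3) weight 1/270
  (Z=0, Y=1, X=2, W=2, U=1, V=2) weight 1/540
  (Z=0, Y=2, X=2, W=1, U=2, V=3) weight 1/720
  (Z=0, Y=2, X=2, W=2, U=1, V=2) weight 1/1440
  (Z=1, Y=0, X=2, W=1, U=2, V=3) weight 1/240
  (Z=1, Y=0, X=2, W=2, U=1, V=2) weight 1/480
  … 10 more
Group by U:
  weight(U=1) = 23/2160
  weight(U=2) = 23/1080
Total weight = 23/2160 + 23/1080 = 23/720
P(U=1 | obs) = 23/2160 / 23/720 = 1/3
P(U=2 | obs) = 23/1080 / 23/720 = 2/3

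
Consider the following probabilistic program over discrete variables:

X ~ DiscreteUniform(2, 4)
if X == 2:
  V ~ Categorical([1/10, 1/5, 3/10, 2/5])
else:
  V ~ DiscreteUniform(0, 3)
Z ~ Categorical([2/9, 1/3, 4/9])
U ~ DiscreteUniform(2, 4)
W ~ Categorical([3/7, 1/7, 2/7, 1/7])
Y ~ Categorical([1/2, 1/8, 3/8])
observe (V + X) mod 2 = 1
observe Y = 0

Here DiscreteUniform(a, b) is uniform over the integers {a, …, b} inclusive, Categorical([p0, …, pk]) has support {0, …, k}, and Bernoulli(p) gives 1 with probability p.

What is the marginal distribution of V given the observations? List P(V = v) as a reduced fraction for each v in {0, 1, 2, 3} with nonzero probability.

Enumerate traces; 216 have nonzero weight after conditioning:
  (X=2, V=1, Z=0, U=2, W=0, Y=0) weight 1/945
  (X=2, V=1, Z=0, U=2, W=1, Y=0) weight 1/2835
  (X=2, V=1, Z=0, U=2, W=2, Y=0) weight 2/2835
  (X=2, V=1, Z=0, U=2, W=3, Y=0) weight 1/2835
  (X=2, V=1, Z=0, U=3, W=0, Y=0) weight 1/945
  (X=2, V=1, Z=0, U=3, W=1, Y=0) weight 1/2835
  (X=2, V=1, Z=0, U=3, W=2, Y=0) weight 2/2835
  (X=2, V=1, Z=0, U=3, W=3, Y=0) weight 1/2835
  (X=2, V=3, Z=0, U=2, W=0, Y=0) weight 2/945
  (X=3, V=0, Z=0, U=2, W=0, Y=0) weight 1/756
  … 206 more
Group by V:
  weight(V=0) = 1/24
  weight(V=1) = 3/40
  weight(V=2) = 1/24
  weight(V=3) = 13/120
Total weight = 1/24 + 3/40 + 1/24 + 13/120 = 4/15
P(V=0 | obs) = 1/24 / 4/15 = 5/32
P(V=1 | obs) = 3/40 / 4/15 = 9/32
P(V=2 | obs) = 1/24 / 4/15 = 5/32
P(V=3 | obs) = 13/120 / 4/15 = 13/32

P(V=0) = 5/32, P(V=1) = 9/32, P(V=2) = 5/32, P(V=3) = 13/32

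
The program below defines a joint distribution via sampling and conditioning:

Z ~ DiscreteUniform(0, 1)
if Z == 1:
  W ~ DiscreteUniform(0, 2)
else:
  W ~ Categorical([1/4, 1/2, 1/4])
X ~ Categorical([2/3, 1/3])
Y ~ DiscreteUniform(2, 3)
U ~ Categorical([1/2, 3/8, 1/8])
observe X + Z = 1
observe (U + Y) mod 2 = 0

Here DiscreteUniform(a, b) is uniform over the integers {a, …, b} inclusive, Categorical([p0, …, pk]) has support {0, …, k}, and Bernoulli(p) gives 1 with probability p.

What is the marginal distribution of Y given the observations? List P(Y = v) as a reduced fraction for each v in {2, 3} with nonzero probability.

P(Y=2) = 5/8, P(Y=3) = 3/8

Enumerate traces; 18 have nonzero weight after conditioning:
  (Z=0, W=0, X=1, Y=2, U=0) weight 1/96
  (Z=0, W=0, X=1, Y=2, U=2) weight 1/384
  (Z=0, W=0, X=1, Y=3, U=1) weight 1/128
  (Z=0, W=1, X=1, Y=2, U=0) weight 1/48
  (Z=0, W=1, X=1, Y=2, U=2) weight 1/192
  (Z=0, W=1, X=1, Y=3, U=1) weight 1/64
  (Z=0, W=2, X=1, Y=2, U=0) weight 1/96
  (Z=0, W=2, X=1, Y=2, U=2) weight 1/384
  … 10 more
Group by Y:
  weight(Y=2) = 5/32
  weight(Y=3) = 3/32
Total weight = 5/32 + 3/32 = 1/4
P(Y=2 | obs) = 5/32 / 1/4 = 5/8
P(Y=3 | obs) = 3/32 / 1/4 = 3/8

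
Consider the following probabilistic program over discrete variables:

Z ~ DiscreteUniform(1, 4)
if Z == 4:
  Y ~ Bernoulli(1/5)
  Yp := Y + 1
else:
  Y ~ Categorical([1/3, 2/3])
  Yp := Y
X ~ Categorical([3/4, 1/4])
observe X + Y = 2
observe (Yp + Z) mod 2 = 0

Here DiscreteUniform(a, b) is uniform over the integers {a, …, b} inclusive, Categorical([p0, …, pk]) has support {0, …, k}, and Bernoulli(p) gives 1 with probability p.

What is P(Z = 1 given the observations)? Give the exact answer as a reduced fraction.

P(Z = 1 | obs) = 10/23

Enumerate traces; 3 have nonzero weight after conditioning:
  (Z=1, Y=1, X=1) weight 1/24
  (Z=3, Y=1, X=1) weight 1/24
  (Z=4, Y=1, X=1) weight 1/80
Group by Z:
  weight(Z=1) = 1/24
  weight(Z=3) = 1/24
  weight(Z=4) = 1/80
Total weight = 1/24 + 1/24 + 1/80 = 23/240
P(Z=1 | obs) = 1/24 / 23/240 = 10/23
P(Z=3 | obs) = 1/24 / 23/240 = 10/23
P(Z=4 | obs) = 1/80 / 23/240 = 3/23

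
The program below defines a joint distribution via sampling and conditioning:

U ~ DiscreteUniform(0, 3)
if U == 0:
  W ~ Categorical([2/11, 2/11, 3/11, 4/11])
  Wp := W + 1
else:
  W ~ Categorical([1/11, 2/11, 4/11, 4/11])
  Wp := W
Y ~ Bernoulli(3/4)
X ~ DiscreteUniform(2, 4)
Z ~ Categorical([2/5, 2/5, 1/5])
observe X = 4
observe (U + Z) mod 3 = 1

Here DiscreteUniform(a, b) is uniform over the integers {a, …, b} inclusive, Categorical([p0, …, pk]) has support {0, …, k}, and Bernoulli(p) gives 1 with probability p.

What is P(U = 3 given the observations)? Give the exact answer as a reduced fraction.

Enumerate traces; 32 have nonzero weight after conditioning:
  (U=0, W=0, Y=0, X=4, Z=1) weight 1/660
  (U=0, W=0, Y=1, X=4, Z=1) weight 1/220
  (U=0, W=1, Y=0, X=4, Z=1) weight 1/660
  (U=0, W=1, Y=1, X=4, Z=1) weight 1/220
  (U=0, W=2, Y=0, X=4, Z=1) weight 1/440
  (U=0, W=2, Y=1, X=4, Z=1) weight 3/440
  (U=0, W=3, Y=0, X=4, Z=1) weight 1/330
  (U=0, W=3, Y=1, X=4, Z=1) weight 1/110
  (U=1, W=0, Y=0, X=4, Z=0) weight 1/1320
  (U=2, W=0, Y=0, X=4, Z=2) weight 1/2640
  … 22 more
Group by U:
  weight(U=0) = 1/30
  weight(U=1) = 1/30
  weight(U=2) = 1/60
  weight(U=3) = 1/30
Total weight = 1/30 + 1/30 + 1/60 + 1/30 = 7/60
P(U=0 | obs) = 1/30 / 7/60 = 2/7
P(U=1 | obs) = 1/30 / 7/60 = 2/7
P(U=2 | obs) = 1/60 / 7/60 = 1/7
P(U=3 | obs) = 1/30 / 7/60 = 2/7

P(U = 3 | obs) = 2/7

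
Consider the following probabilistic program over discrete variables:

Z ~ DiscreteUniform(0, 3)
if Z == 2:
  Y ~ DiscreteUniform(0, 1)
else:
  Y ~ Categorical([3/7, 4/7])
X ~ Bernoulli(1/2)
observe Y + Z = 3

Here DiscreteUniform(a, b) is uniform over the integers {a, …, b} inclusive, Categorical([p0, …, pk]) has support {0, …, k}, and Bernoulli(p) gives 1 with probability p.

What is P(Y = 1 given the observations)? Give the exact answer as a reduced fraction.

Enumerate traces; 4 have nonzero weight after conditioning:
  (Z=2, Y=1, X=0) weight 1/16
  (Z=2, Y=1, X=1) weight 1/16
  (Z=3, Y=0, X=0) weight 3/56
  (Z=3, Y=0, X=1) weight 3/56
Group by Y:
  weight(Y=0) = 3/28
  weight(Y=1) = 1/8
Total weight = 3/28 + 1/8 = 13/56
P(Y=0 | obs) = 3/28 / 13/56 = 6/13
P(Y=1 | obs) = 1/8 / 13/56 = 7/13

P(Y = 1 | obs) = 7/13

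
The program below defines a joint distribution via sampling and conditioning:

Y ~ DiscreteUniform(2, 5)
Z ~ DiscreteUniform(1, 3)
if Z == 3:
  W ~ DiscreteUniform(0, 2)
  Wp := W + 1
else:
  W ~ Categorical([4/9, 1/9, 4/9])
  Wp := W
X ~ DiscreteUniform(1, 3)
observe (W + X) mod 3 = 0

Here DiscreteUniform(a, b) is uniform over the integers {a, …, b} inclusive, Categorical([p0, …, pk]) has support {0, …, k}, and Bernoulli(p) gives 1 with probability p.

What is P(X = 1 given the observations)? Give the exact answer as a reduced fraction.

P(X = 1 | obs) = 11/27

Enumerate traces; 36 have nonzero weight after conditioning:
  (Y=2, Z=1, W=0, X=3) weight 1/81
  (Y=2, Z=1, W=1, X=2) weight 1/324
  (Y=2, Z=1, W=2, X=1) weight 1/81
  (Y=2, Z=2, W=0, X=3) weight 1/81
  (Y=2, Z=2, W=1, X=2) weight 1/324
  (Y=2, Z=2, W=2, X=1) weight 1/81
  (Y=2, Z=3, W=0, X=3) weight 1/108
  (Y=2, Z=3, W=1, X=2) weight 1/108
  … 28 more
Group by X:
  weight(X=1) = 11/81
  weight(X=2) = 5/81
  weight(X=3) = 11/81
Total weight = 11/81 + 5/81 + 11/81 = 1/3
P(X=1 | obs) = 11/81 / 1/3 = 11/27
P(X=2 | obs) = 5/81 / 1/3 = 5/27
P(X=3 | obs) = 11/81 / 1/3 = 11/27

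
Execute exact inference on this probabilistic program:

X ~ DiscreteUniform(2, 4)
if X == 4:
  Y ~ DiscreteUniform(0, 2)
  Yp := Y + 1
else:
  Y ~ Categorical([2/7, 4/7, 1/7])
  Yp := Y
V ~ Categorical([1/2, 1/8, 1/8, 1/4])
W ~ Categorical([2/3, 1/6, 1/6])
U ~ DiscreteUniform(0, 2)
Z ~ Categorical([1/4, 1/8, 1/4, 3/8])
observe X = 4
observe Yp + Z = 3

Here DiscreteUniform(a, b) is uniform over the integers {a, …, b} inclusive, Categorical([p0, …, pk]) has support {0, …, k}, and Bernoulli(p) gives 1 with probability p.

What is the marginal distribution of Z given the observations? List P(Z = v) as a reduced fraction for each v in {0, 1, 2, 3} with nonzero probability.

Enumerate traces; 108 have nonzero weight after conditioning:
  (X=4, Y=0, V=0, W=0, U=0, Z=2) weight 1/324
  (X=4, Y=0, V=0, W=0, U=1, Z=2) weight 1/324
  (X=4, Y=0, V=0, W=0, U=2, Z=2) weight 1/324
  (X=4, Y=0, V=0, W=1, U=0, Z=2) weight 1/1296
  (X=4, Y=0, V=0, W=1, U=1, Z=2) weight 1/1296
  (X=4, Y=0, V=0, W=1, U=2, Z=2) weight 1/1296
  (X=4, Y=0, V=0, W=2, U=0, Z=2) weight 1/1296
  (X=4, Y=0, V=0, W=2, U=1, Z=2) weight 1/1296
  (X=4, Y=1, V=0, W=0, U=0, Z=1) weight 1/648
  (X=4, Y=2, V=0, W=0, U=0, Z=0) weight 1/324
  … 98 more
Group by Z:
  weight(Z=0) = 1/36
  weight(Z=1) = 1/72
  weight(Z=2) = 1/36
Total weight = 1/36 + 1/72 + 1/36 = 5/72
P(Z=0 | obs) = 1/36 / 5/72 = 2/5
P(Z=1 | obs) = 1/72 / 5/72 = 1/5
P(Z=2 | obs) = 1/36 / 5/72 = 2/5

P(Z=0) = 2/5, P(Z=1) = 1/5, P(Z=2) = 2/5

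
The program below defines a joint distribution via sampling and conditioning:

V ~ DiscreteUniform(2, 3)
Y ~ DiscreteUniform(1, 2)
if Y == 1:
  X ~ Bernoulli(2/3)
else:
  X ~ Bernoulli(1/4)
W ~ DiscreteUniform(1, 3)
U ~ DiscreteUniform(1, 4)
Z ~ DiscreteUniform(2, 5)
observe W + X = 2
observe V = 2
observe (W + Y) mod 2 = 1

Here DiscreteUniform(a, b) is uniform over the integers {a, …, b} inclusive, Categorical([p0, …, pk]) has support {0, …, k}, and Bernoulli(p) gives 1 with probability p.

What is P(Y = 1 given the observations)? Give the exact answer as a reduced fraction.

P(Y = 1 | obs) = 4/7

Enumerate traces; 32 have nonzero weight after conditioning:
  (V=2, Y=1, X=0, W=2, U=1, Z=2) weight 1/576
  (V=2, Y=1, X=0, W=2, U=1, Z=3) weight 1/576
  (V=2, Y=1, X=0, W=2, U=1, Z=4) weight 1/576
  (V=2, Y=1, X=0, W=2, U=1, Z=5) weight 1/576
  (V=2, Y=1, X=0, W=2, U=2, Z=2) weight 1/576
  (V=2, Y=1, X=0, W=2, U=2, Z=3) weight 1/576
  (V=2, Y=1, X=0, W=2, U=2, Z=4) weight 1/576
  (V=2, Y=1, X=0, W=2, U=2, Z=5) weight 1/576
  (V=2, Y=2, X=1, W=1, U=1, Z=2) weight 1/768
  … 23 more
Group by Y:
  weight(Y=1) = 1/36
  weight(Y=2) = 1/48
Total weight = 1/36 + 1/48 = 7/144
P(Y=1 | obs) = 1/36 / 7/144 = 4/7
P(Y=2 | obs) = 1/48 / 7/144 = 3/7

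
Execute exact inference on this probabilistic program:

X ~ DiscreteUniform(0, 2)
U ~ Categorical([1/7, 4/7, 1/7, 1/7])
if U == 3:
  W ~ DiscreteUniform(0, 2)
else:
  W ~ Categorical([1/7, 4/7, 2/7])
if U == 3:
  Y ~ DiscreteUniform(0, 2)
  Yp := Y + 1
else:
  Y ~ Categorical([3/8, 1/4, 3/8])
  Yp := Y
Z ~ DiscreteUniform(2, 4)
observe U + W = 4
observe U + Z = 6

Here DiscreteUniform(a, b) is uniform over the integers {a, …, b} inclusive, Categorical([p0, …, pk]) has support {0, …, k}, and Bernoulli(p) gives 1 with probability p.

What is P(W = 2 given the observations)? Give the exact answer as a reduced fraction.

Enumerate traces; 18 have nonzero weight after conditioning:
  (X=0, U=2, W=2, Y=0, Z=4) weight 1/588
  (X=0, U=2, W=2, Y=1, Z=4) weight 1/882
  (X=0, U=2, W=2, Y=2, Z=4) weight 1/588
  (X=0, U=3, W=1, Y=0, Z=3) weight 1/567
  (X=0, U=3, W=1, Y=1, Z=3) weight 1/567
  (X=0, U=3, W=1, Y=2, Z=3) weight 1/567
  (X=1, U=2, W=2, Y=0, Z=4) weight 1/588
  (X=1, U=2, W=2, Y=1, Z=4) weight 1/882
  … 10 more
Group by W:
  weight(W=1) = 1/63
  weight(W=2) = 2/147
Total weight = 1/63 + 2/147 = 13/441
P(W=1 | obs) = 1/63 / 13/441 = 7/13
P(W=2 | obs) = 2/147 / 13/441 = 6/13

P(W = 2 | obs) = 6/13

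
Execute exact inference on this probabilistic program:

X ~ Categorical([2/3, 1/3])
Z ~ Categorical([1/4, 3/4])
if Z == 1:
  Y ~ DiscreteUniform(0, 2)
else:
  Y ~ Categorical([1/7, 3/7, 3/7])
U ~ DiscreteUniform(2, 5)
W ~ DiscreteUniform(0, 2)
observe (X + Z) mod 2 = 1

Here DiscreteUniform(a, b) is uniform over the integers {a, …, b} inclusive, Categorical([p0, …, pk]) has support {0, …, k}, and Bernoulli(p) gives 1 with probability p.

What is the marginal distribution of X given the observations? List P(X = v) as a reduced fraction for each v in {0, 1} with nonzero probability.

P(X=0) = 6/7, P(X=1) = 1/7

Enumerate traces; 72 have nonzero weight after conditioning:
  (X=0, Z=1, Y=0, U=2, W=0) weight 1/72
  (X=0, Z=1, Y=0, U=2, W=1) weight 1/72
  (X=0, Z=1, Y=0, U=2, W=2) weight 1/72
  (X=0, Z=1, Y=0, U=3, W=0) weight 1/72
  (X=0, Z=1, Y=0, U=3, W=1) weight 1/72
  (X=0, Z=1, Y=0, U=3, W=2) weight 1/72
  (X=0, Z=1, Y=0, U=4, W=0) weight 1/72
  (X=0, Z=1, Y=0, U=4, W=1) weight 1/72
  (X=1, Z=0, Y=0, U=2, W=0) weight 1/1008
  … 63 more
Group by X:
  weight(X=0) = 1/2
  weight(X=1) = 1/12
Total weight = 1/2 + 1/12 = 7/12
P(X=0 | obs) = 1/2 / 7/12 = 6/7
P(X=1 | obs) = 1/12 / 7/12 = 1/7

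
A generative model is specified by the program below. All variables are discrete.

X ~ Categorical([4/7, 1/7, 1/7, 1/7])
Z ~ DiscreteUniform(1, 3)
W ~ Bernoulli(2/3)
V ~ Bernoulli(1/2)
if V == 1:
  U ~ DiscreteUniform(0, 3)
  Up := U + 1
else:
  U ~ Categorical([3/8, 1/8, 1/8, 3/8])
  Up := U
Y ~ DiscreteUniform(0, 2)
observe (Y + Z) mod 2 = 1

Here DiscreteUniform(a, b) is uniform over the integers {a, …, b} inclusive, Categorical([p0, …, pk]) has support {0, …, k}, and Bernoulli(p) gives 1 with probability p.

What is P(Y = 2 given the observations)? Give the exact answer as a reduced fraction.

Enumerate traces; 320 have nonzero weight after conditioning:
  (X=0, Z=1, W=0, V=0, U=0, Y=0) weight 1/252
  (X=0, Z=1, W=0, V=0, U=0, Y=2) weight 1/252
  (X=0, Z=1, W=0, V=0, U=1, Y=0) weight 1/756
  (X=0, Z=1, W=0, V=0, U=1, Y=2) weight 1/756
  (X=0, Z=1, W=0, V=0, U=2, Y=0) weight 1/756
  (X=0, Z=1, W=0, V=0, U=2, Y=2) weight 1/756
  (X=0, Z=1, W=0, V=0, U=3, Y=0) weight 1/252
  (X=0, Z=1, W=0, V=0, U=3, Y=2) weight 1/252
  (X=0, Z=2, W=0, V=0, U=0, Y=1) weight 1/252
  … 311 more
Group by Y:
  weight(Y=0) = 2/9
  weight(Y=1) = 1/9
  weight(Y=2) = 2/9
Total weight = 2/9 + 1/9 + 2/9 = 5/9
P(Y=0 | obs) = 2/9 / 5/9 = 2/5
P(Y=1 | obs) = 1/9 / 5/9 = 1/5
P(Y=2 | obs) = 2/9 / 5/9 = 2/5

P(Y = 2 | obs) = 2/5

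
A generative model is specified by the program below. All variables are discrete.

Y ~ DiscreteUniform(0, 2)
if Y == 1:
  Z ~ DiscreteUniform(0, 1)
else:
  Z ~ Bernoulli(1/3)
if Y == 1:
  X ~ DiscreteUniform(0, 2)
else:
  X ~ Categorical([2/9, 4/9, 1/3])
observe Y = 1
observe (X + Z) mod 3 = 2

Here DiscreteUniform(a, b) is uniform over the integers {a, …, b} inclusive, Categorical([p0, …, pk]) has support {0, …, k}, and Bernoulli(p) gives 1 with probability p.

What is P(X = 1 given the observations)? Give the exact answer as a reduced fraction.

P(X = 1 | obs) = 1/2

Enumerate traces; 2 have nonzero weight after conditioning:
  (Y=1, Z=0, X=2) weight 1/18
  (Y=1, Z=1, X=1) weight 1/18
Group by X:
  weight(X=1) = 1/18
  weight(X=2) = 1/18
Total weight = 1/18 + 1/18 = 1/9
P(X=1 | obs) = 1/18 / 1/9 = 1/2
P(X=2 | obs) = 1/18 / 1/9 = 1/2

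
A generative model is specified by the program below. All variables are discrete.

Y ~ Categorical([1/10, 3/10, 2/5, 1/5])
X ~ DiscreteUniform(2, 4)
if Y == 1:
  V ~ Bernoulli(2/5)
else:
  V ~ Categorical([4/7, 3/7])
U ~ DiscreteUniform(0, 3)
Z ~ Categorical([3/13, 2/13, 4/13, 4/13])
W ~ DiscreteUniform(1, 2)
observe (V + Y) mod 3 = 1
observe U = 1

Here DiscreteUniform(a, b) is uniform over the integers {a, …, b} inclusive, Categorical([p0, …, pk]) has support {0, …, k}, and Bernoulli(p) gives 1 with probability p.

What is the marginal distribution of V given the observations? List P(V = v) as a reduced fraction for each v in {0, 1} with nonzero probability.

Enumerate traces; 72 have nonzero weight after conditioning:
  (Y=0, X=2, V=1, U=1, Z=0, W=1) weight 3/7280
  (Y=0, X=2, V=1, U=1, Z=0, W=2) weight 3/7280
  (Y=0, X=2, V=1, U=1, Z=1, W=1) weight 1/3640
  (Y=0, X=2, V=1, U=1, Z=1, W=2) weight 1/3640
  (Y=0, X=2, V=1, U=1, Z=2, W=1) weight 1/1820
  (Y=0, X=2, V=1, U=1, Z=2, W=2) weight 1/1820
  (Y=0, X=2, V=1, U=1, Z=3, W=1) weight 1/1820
  (Y=0, X=2, V=1, U=1, Z=3, W=2) weight 1/1820
  (Y=1, X=2, V=0, U=1, Z=0, W=1) weight 9/5200
  … 63 more
Group by V:
  weight(V=0) = 9/200
  weight(V=1) = 9/280
Total weight = 9/200 + 9/280 = 27/350
P(V=0 | obs) = 9/200 / 27/350 = 7/12
P(V=1 | obs) = 9/280 / 27/350 = 5/12

P(V=0) = 7/12, P(V=1) = 5/12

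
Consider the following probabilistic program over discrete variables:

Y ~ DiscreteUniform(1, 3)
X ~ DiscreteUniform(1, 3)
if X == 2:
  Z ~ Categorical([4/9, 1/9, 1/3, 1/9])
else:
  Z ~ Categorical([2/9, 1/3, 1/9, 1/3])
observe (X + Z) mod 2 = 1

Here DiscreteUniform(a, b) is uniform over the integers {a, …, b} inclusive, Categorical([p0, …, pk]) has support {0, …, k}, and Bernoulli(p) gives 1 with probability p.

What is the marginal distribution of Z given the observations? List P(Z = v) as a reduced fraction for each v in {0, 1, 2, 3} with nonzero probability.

Enumerate traces; 18 have nonzero weight after conditioning:
  (Y=1, X=1, Z=0) weight 2/81
  (Y=1, X=1, Z=2) weight 1/81
  (Y=1, X=2, Z=1) weight 1/81
  (Y=1, X=2, Z=3) weight 1/81
  (Y=1, X=3, Z=0) weight 2/81
  (Y=1, X=3, Z=2) weight 1/81
  (Y=2, X=1, Z=0) weight 2/81
  (Y=2, X=1, Z=2) weight 1/81
  … 10 more
Group by Z:
  weight(Z=0) = 4/27
  weight(Z=1) = 1/27
  weight(Z=2) = 2/27
  weight(Z=3) = 1/27
Total weight = 4/27 + 1/27 + 2/27 + 1/27 = 8/27
P(Z=0 | obs) = 4/27 / 8/27 = 1/2
P(Z=1 | obs) = 1/27 / 8/27 = 1/8
P(Z=2 | obs) = 2/27 / 8/27 = 1/4
P(Z=3 | obs) = 1/27 / 8/27 = 1/8

P(Z=0) = 1/2, P(Z=1) = 1/8, P(Z=2) = 1/4, P(Z=3) = 1/8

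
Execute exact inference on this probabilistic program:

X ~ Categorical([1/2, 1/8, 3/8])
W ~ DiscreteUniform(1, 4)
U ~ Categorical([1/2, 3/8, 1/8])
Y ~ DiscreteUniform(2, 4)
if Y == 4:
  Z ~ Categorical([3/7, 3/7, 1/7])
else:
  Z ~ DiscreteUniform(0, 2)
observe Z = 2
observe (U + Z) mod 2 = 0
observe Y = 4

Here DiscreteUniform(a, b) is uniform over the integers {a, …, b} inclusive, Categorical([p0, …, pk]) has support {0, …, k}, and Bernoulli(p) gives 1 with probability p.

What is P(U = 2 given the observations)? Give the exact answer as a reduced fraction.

Enumerate traces; 24 have nonzero weight after conditioning:
  (X=0, W=1, U=0, Y=4, Z=2) weight 1/336
  (X=0, W=1, U=2, Y=4, Z=2) weight 1/1344
  (X=0, W=2, U=0, Y=4, Z=2) weight 1/336
  (X=0, W=2, U=2, Y=4, Z=2) weight 1/1344
  (X=0, W=3, U=0, Y=4, Z=2) weight 1/336
  (X=0, W=3, U=2, Y=4, Z=2) weight 1/1344
  (X=0, W=4, U=0, Y=4, Z=2) weight 1/336
  (X=0, W=4, U=2, Y=4, Z=2) weight 1/1344
  … 16 more
Group by U:
  weight(U=0) = 1/42
  weight(U=2) = 1/168
Total weight = 1/42 + 1/168 = 5/168
P(U=0 | obs) = 1/42 / 5/168 = 4/5
P(U=2 | obs) = 1/168 / 5/168 = 1/5

P(U = 2 | obs) = 1/5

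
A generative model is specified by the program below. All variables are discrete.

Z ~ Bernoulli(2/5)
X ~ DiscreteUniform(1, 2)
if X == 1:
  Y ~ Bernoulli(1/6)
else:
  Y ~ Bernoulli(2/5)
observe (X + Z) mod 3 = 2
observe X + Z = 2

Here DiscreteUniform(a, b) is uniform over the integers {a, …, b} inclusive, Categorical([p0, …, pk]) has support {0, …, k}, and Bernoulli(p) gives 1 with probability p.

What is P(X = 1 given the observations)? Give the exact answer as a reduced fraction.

Enumerate traces; 4 have nonzero weight after conditioning:
  (Z=0, X=2, Y=0) weight 9/50
  (Z=0, X=2, Y=1) weight 3/25
  (Z=1, X=1, Y=0) weight 1/6
  (Z=1, X=1, Y=1) weight 1/30
Group by X:
  weight(X=1) = 1/5
  weight(X=2) = 3/10
Total weight = 1/5 + 3/10 = 1/2
P(X=1 | obs) = 1/5 / 1/2 = 2/5
P(X=2 | obs) = 3/10 / 1/2 = 3/5

P(X = 1 | obs) = 2/5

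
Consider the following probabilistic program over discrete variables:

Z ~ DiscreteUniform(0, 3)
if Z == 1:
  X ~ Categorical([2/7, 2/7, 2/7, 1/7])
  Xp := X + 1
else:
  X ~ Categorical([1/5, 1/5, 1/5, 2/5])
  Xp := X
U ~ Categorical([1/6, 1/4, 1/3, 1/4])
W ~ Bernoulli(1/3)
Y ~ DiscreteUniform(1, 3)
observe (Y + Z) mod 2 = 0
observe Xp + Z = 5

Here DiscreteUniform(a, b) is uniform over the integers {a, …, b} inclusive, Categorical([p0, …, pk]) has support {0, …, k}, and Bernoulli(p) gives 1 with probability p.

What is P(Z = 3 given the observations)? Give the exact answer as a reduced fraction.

Enumerate traces; 40 have nonzero weight after conditioning:
  (Z=1, X=3, U=0, W=0, Y=1) weight 1/756
  (Z=1, X=3, U=0, W=0, Y=3) weight 1/756
  (Z=1, X=3, U=0, W=1, Y=1) weight 1/1512
  (Z=1, X=3, U=0, W=1, Y=3) weight 1/1512
  (Z=1, X=3, U=1, W=0, Y=1) weight 1/504
  (Z=1, X=3, U=1, W=0, Y=3) weight 1/504
  (Z=1, X=3, U=1, W=1, Y=1) weight 1/1008
  (Z=1, X=3, U=1, W=1, Y=3) weight 1/1008
  (Z=2, X=3, U=0, W=0, Y=2) weight 1/270
  (Z=3, X=2, U=0, W=0, Y=1) weight 1/540
  … 30 more
Group by Z:
  weight(Z=1) = 1/42
  weight(Z=2) = 1/30
  weight(Z=3) = 1/30
Total weight = 1/42 + 1/30 + 1/30 = 19/210
P(Z=1 | obs) = 1/42 / 19/210 = 5/19
P(Z=2 | obs) = 1/30 / 19/210 = 7/19
P(Z=3 | obs) = 1/30 / 19/210 = 7/19

P(Z = 3 | obs) = 7/19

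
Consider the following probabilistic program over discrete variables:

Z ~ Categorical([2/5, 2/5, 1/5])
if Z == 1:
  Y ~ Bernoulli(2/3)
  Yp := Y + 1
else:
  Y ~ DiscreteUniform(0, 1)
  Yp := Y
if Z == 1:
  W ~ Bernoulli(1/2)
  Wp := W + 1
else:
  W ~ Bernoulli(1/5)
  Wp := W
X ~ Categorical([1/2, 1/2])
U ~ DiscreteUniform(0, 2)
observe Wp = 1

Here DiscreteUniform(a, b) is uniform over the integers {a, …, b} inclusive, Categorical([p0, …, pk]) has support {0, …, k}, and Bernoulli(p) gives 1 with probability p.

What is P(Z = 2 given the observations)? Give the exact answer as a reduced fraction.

P(Z = 2 | obs) = 1/8

Enumerate traces; 36 have nonzero weight after conditioning:
  (Z=0, Y=0, W=1, X=0, U=0) weight 1/150
  (Z=0, Y=0, W=1, X=0, U=1) weight 1/150
  (Z=0, Y=0, W=1, X=0, U=2) weight 1/150
  (Z=0, Y=0, W=1, X=1, U=0) weight 1/150
  (Z=0, Y=0, W=1, X=1, U=1) weight 1/150
  (Z=0, Y=0, W=1, X=1, U=2) weight 1/150
  (Z=0, Y=1, W=1, X=0, U=0) weight 1/150
  (Z=0, Y=1, W=1, X=0, U=1) weight 1/150
  (Z=1, Y=0, W=0, X=0, U=0) weight 1/90
  (Z=2, Y=0, W=1, X=0, U=0) weight 1/300
  … 26 more
Group by Z:
  weight(Z=0) = 2/25
  weight(Z=1) = 1/5
  weight(Z=2) = 1/25
Total weight = 2/25 + 1/5 + 1/25 = 8/25
P(Z=0 | obs) = 2/25 / 8/25 = 1/4
P(Z=1 | obs) = 1/5 / 8/25 = 5/8
P(Z=2 | obs) = 1/25 / 8/25 = 1/8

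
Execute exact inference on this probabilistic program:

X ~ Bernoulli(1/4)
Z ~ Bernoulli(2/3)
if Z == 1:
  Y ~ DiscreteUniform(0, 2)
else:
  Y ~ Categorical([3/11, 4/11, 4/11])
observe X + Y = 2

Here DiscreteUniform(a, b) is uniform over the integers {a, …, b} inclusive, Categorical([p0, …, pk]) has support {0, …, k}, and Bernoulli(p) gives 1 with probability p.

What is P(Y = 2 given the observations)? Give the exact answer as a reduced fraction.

P(Y = 2 | obs) = 3/4

Enumerate traces; 4 have nonzero weight after conditioning:
  (X=0, Z=0, Y=2) weight 1/11
  (X=0, Z=1, Y=2) weight 1/6
  (X=1, Z=0, Y=1) weight 1/33
  (X=1, Z=1, Y=1) weight 1/18
Group by Y:
  weight(Y=1) = 17/198
  weight(Y=2) = 17/66
Total weight = 17/198 + 17/66 = 34/99
P(Y=1 | obs) = 17/198 / 34/99 = 1/4
P(Y=2 | obs) = 17/66 / 34/99 = 3/4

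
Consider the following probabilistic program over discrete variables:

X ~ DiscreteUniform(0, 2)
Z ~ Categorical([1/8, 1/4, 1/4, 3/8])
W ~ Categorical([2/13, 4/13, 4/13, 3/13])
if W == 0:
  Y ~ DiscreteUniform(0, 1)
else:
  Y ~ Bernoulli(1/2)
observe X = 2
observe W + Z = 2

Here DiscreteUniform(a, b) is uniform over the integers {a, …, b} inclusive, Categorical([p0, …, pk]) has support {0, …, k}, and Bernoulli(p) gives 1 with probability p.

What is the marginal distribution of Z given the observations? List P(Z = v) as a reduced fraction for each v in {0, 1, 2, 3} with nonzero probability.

P(Z=0) = 1/4, P(Z=1) = 1/2, P(Z=2) = 1/4

Enumerate traces; 6 have nonzero weight after conditioning:
  (X=2, Z=0, W=2, Y=0) weight 1/156
  (X=2, Z=0, W=2, Y=1) weight 1/156
  (X=2, Z=1, W=1, Y=0) weight 1/78
  (X=2, Z=1, W=1, Y=1) weight 1/78
  (X=2, Z=2, W=0, Y=0) weight 1/156
  (X=2, Z=2, W=0, Y=1) weight 1/156
Group by Z:
  weight(Z=0) = 1/78
  weight(Z=1) = 1/39
  weight(Z=2) = 1/78
Total weight = 1/78 + 1/39 + 1/78 = 2/39
P(Z=0 | obs) = 1/78 / 2/39 = 1/4
P(Z=1 | obs) = 1/39 / 2/39 = 1/2
P(Z=2 | obs) = 1/78 / 2/39 = 1/4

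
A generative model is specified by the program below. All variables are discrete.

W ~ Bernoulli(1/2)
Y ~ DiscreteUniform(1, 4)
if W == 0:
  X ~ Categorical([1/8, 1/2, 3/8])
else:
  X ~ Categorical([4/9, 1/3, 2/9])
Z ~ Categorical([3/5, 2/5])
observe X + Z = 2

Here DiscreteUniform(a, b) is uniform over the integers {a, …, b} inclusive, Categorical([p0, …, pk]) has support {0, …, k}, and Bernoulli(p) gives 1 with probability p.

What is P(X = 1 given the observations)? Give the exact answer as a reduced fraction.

Enumerate traces; 16 have nonzero weight after conditioning:
  (W=0, Y=1, X=1, Z=1) weight 1/40
  (W=0, Y=1, X=2, Z=0) weight 9/320
  (W=0, Y=2, X=1, Z=1) weight 1/40
  (W=0, Y=2, X=2, Z=0) weight 9/320
  (W=0, Y=3, X=1, Z=1) weight 1/40
  (W=0, Y=3, X=2, Z=0) weight 9/320
  (W=0, Y=4, X=1, Z=1) weight 1/40
  (W=0, Y=4, X=2, Z=0) weight 9/320
  … 8 more
Group by X:
  weight(X=1) = 1/6
  weight(X=2) = 43/240
Total weight = 1/6 + 43/240 = 83/240
P(X=1 | obs) = 1/6 / 83/240 = 40/83
P(X=2 | obs) = 43/240 / 83/240 = 43/83

P(X = 1 | obs) = 40/83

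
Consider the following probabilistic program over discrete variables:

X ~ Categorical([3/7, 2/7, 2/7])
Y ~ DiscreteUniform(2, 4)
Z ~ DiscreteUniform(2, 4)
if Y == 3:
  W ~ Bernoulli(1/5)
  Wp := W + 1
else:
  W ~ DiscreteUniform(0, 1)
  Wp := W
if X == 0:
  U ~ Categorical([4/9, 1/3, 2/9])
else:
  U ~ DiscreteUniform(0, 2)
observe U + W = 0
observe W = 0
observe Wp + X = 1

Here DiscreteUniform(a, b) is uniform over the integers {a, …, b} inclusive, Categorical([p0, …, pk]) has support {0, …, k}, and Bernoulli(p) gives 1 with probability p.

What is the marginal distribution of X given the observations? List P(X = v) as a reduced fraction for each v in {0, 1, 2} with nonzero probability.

P(X=0) = 8/13, P(X=1) = 5/13

Enumerate traces; 9 have nonzero weight after conditioning:
  (X=0, Y=3, Z=2, W=0, U=0) weight 16/945
  (X=0, Y=3, Z=3, W=0, U=0) weight 16/945
  (X=0, Y=3, Z=4, W=0, U=0) weight 16/945
  (X=1, Y=2, Z=2, W=0, U=0) weight 1/189
  (X=1, Y=2, Z=3, W=0, U=0) weight 1/189
  (X=1, Y=2, Z=4, W=0, U=0) weight 1/189
  (X=1, Y=4, Z=2, W=0, U=0) weight 1/189
  (X=1, Y=4, Z=3, W=0, U=0) weight 1/189
  … 1 more
Group by X:
  weight(X=0) = 16/315
  weight(X=1) = 2/63
Total weight = 16/315 + 2/63 = 26/315
P(X=0 | obs) = 16/315 / 26/315 = 8/13
P(X=1 | obs) = 2/63 / 26/315 = 5/13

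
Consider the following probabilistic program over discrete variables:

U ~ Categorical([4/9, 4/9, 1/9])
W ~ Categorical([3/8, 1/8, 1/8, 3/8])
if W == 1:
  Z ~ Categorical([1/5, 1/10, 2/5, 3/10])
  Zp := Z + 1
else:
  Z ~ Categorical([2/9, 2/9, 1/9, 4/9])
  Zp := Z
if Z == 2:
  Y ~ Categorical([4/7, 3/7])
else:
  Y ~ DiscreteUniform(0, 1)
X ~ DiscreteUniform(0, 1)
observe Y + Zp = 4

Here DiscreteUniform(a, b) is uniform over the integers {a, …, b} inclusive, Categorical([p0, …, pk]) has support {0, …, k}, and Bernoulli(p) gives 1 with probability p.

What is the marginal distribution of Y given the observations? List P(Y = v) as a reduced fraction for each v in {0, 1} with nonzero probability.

Enumerate traces; 30 have nonzero weight after conditioning:
  (U=0, W=0, Z=3, Y=1, X=0) weight 1/54
  (U=0, W=0, Z=3, Y=1, X=1) weight 1/54
  (U=0, W=1, Z=2, Y=1, X=0) weight 1/210
  (U=0, W=1, Z=2, Y=1, X=1) weight 1/210
  (U=0, W=1, Z=3, Y=0, X=0) weight 1/240
  (U=0, W=1, Z=3, Y=0, X=1) weight 1/240
  (U=0, W=2, Z=3, Y=1, X=0) weight 1/162
  (U=0, W=2, Z=3, Y=1, X=1) weight 1/162
  … 22 more
Group by Y:
  weight(Y=0) = 3/160
  weight(Y=1) = 68/315
Total weight = 3/160 + 68/315 = 473/2016
P(Y=0 | obs) = 3/160 / 473/2016 = 189/2365
P(Y=1 | obs) = 68/315 / 473/2016 = 2176/2365

P(Y=0) = 189/2365, P(Y=1) = 2176/2365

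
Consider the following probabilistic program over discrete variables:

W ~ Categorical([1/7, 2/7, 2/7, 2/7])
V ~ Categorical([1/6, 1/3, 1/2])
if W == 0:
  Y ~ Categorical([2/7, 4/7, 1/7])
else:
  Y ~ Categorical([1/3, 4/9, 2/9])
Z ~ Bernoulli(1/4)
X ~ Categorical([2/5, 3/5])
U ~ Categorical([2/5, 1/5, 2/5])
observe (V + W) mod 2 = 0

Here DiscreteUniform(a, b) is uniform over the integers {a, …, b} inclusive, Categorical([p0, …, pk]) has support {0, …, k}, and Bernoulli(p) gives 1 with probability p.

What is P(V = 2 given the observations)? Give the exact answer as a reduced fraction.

P(V = 2 | obs) = 9/20

Enumerate traces; 216 have nonzero weight after conditioning:
  (W=0, V=0, Y=0, Z=0, X=0, U=0) weight 1/1225
  (W=0, V=0, Y=0, Z=0, X=0, U=1) weight 1/2450
  (W=0, V=0, Y=0, Z=0, X=0, U=2) weight 1/1225
  (W=0, V=0, Y=0, Z=0, X=1, U=0) weight 3/2450
  (W=0, V=0, Y=0, Z=0, X=1, U=1) weight 3/4900
  (W=0, V=0, Y=0, Z=0, X=1, U=2) weight 3/2450
  (W=0, V=0, Y=0, Z=1, X=0, U=0) weight 1/3675
  (W=0, V=0, Y=0, Z=1, X=0, U=1) weight 1/7350
  (W=0, V=2, Y=0, Z=0, X=0, U=0) weight 3/1225
  (W=1, V=1, Y=0, Z=0, X=0, U=0) weight 2/525
  … 206 more
Group by V:
  weight(V=0) = 1/14
  weight(V=1) = 4/21
  weight(V=2) = 3/14
Total weight = 1/14 + 4/21 + 3/14 = 10/21
P(V=0 | obs) = 1/14 / 10/21 = 3/20
P(V=1 | obs) = 4/21 / 10/21 = 2/5
P(V=2 | obs) = 3/14 / 10/21 = 9/20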